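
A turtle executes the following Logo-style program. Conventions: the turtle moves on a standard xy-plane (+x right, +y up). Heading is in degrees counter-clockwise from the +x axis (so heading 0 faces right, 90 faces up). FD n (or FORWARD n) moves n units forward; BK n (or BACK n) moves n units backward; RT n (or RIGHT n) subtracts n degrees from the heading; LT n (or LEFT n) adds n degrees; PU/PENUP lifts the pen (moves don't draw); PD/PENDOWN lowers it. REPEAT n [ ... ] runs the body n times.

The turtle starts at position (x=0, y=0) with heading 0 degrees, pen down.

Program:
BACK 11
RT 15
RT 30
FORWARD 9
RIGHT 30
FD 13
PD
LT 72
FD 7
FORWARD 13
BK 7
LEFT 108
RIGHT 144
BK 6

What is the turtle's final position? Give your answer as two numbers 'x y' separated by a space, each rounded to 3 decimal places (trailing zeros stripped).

Executing turtle program step by step:
Start: pos=(0,0), heading=0, pen down
BK 11: (0,0) -> (-11,0) [heading=0, draw]
RT 15: heading 0 -> 345
RT 30: heading 345 -> 315
FD 9: (-11,0) -> (-4.636,-6.364) [heading=315, draw]
RT 30: heading 315 -> 285
FD 13: (-4.636,-6.364) -> (-1.271,-18.921) [heading=285, draw]
PD: pen down
LT 72: heading 285 -> 357
FD 7: (-1.271,-18.921) -> (5.719,-19.287) [heading=357, draw]
FD 13: (5.719,-19.287) -> (18.701,-19.968) [heading=357, draw]
BK 7: (18.701,-19.968) -> (11.711,-19.601) [heading=357, draw]
LT 108: heading 357 -> 105
RT 144: heading 105 -> 321
BK 6: (11.711,-19.601) -> (7.048,-15.825) [heading=321, draw]
Final: pos=(7.048,-15.825), heading=321, 7 segment(s) drawn

Answer: 7.048 -15.825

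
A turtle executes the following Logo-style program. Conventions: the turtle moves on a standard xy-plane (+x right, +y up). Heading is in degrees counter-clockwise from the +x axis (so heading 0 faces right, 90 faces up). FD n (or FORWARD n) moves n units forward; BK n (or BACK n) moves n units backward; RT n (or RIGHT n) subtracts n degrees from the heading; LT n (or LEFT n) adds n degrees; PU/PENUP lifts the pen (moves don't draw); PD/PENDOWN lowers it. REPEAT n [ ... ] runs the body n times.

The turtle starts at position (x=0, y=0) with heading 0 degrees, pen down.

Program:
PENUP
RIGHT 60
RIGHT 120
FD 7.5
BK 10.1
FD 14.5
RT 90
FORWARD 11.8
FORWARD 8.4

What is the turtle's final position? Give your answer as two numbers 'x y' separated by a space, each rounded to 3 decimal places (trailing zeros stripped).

Answer: -11.9 20.2

Derivation:
Executing turtle program step by step:
Start: pos=(0,0), heading=0, pen down
PU: pen up
RT 60: heading 0 -> 300
RT 120: heading 300 -> 180
FD 7.5: (0,0) -> (-7.5,0) [heading=180, move]
BK 10.1: (-7.5,0) -> (2.6,0) [heading=180, move]
FD 14.5: (2.6,0) -> (-11.9,0) [heading=180, move]
RT 90: heading 180 -> 90
FD 11.8: (-11.9,0) -> (-11.9,11.8) [heading=90, move]
FD 8.4: (-11.9,11.8) -> (-11.9,20.2) [heading=90, move]
Final: pos=(-11.9,20.2), heading=90, 0 segment(s) drawn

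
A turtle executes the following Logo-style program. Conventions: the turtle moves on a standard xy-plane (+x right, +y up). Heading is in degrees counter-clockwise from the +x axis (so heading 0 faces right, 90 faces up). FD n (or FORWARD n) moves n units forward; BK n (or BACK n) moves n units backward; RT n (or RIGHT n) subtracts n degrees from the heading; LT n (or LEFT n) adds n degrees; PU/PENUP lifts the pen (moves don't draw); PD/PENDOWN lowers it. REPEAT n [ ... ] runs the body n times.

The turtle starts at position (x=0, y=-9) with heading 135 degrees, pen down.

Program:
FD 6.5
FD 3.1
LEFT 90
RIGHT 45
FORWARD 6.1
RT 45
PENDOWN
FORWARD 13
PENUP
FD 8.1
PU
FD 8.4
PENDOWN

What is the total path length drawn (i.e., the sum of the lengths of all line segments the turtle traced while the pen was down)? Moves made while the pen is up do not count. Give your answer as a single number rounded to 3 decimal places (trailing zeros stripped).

Answer: 28.7

Derivation:
Executing turtle program step by step:
Start: pos=(0,-9), heading=135, pen down
FD 6.5: (0,-9) -> (-4.596,-4.404) [heading=135, draw]
FD 3.1: (-4.596,-4.404) -> (-6.788,-2.212) [heading=135, draw]
LT 90: heading 135 -> 225
RT 45: heading 225 -> 180
FD 6.1: (-6.788,-2.212) -> (-12.888,-2.212) [heading=180, draw]
RT 45: heading 180 -> 135
PD: pen down
FD 13: (-12.888,-2.212) -> (-22.081,6.981) [heading=135, draw]
PU: pen up
FD 8.1: (-22.081,6.981) -> (-27.808,12.708) [heading=135, move]
PU: pen up
FD 8.4: (-27.808,12.708) -> (-33.748,18.648) [heading=135, move]
PD: pen down
Final: pos=(-33.748,18.648), heading=135, 4 segment(s) drawn

Segment lengths:
  seg 1: (0,-9) -> (-4.596,-4.404), length = 6.5
  seg 2: (-4.596,-4.404) -> (-6.788,-2.212), length = 3.1
  seg 3: (-6.788,-2.212) -> (-12.888,-2.212), length = 6.1
  seg 4: (-12.888,-2.212) -> (-22.081,6.981), length = 13
Total = 28.7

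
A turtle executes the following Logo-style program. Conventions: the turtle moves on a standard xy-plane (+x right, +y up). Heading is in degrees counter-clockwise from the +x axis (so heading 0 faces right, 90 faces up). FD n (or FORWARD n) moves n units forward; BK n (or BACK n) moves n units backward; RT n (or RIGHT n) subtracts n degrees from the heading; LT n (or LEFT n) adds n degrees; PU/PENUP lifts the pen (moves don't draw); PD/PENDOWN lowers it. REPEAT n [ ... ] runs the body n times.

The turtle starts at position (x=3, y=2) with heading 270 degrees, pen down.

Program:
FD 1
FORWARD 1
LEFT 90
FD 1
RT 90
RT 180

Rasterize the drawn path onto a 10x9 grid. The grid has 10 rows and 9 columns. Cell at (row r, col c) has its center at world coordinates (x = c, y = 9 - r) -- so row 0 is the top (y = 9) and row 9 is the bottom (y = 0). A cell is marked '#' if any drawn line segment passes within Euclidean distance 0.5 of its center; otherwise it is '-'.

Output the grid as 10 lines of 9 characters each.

Answer: ---------
---------
---------
---------
---------
---------
---------
---#-----
---#-----
---##----

Derivation:
Segment 0: (3,2) -> (3,1)
Segment 1: (3,1) -> (3,0)
Segment 2: (3,0) -> (4,-0)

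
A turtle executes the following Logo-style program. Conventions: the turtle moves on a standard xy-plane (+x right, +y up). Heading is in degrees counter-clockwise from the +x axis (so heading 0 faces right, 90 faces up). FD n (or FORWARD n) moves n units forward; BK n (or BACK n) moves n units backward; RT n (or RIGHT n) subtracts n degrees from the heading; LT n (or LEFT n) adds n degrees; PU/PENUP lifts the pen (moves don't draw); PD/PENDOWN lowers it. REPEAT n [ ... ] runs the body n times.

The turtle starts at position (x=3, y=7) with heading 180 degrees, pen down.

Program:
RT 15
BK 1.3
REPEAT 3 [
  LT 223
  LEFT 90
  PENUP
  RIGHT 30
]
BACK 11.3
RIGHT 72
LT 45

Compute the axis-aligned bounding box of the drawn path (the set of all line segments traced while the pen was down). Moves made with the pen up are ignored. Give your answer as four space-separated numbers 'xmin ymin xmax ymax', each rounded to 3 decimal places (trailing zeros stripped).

Executing turtle program step by step:
Start: pos=(3,7), heading=180, pen down
RT 15: heading 180 -> 165
BK 1.3: (3,7) -> (4.256,6.664) [heading=165, draw]
REPEAT 3 [
  -- iteration 1/3 --
  LT 223: heading 165 -> 28
  LT 90: heading 28 -> 118
  PU: pen up
  RT 30: heading 118 -> 88
  -- iteration 2/3 --
  LT 223: heading 88 -> 311
  LT 90: heading 311 -> 41
  PU: pen up
  RT 30: heading 41 -> 11
  -- iteration 3/3 --
  LT 223: heading 11 -> 234
  LT 90: heading 234 -> 324
  PU: pen up
  RT 30: heading 324 -> 294
]
BK 11.3: (4.256,6.664) -> (-0.34,16.987) [heading=294, move]
RT 72: heading 294 -> 222
LT 45: heading 222 -> 267
Final: pos=(-0.34,16.987), heading=267, 1 segment(s) drawn

Segment endpoints: x in {3, 4.256}, y in {6.664, 7}
xmin=3, ymin=6.664, xmax=4.256, ymax=7

Answer: 3 6.664 4.256 7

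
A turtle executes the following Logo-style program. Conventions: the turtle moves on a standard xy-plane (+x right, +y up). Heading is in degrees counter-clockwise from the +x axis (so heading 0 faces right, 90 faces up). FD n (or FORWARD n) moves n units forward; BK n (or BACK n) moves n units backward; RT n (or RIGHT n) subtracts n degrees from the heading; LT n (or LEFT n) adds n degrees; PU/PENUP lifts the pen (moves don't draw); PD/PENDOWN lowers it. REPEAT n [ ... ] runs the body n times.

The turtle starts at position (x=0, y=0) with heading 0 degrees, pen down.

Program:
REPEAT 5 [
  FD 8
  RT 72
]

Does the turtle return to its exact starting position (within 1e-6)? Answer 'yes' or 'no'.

Executing turtle program step by step:
Start: pos=(0,0), heading=0, pen down
REPEAT 5 [
  -- iteration 1/5 --
  FD 8: (0,0) -> (8,0) [heading=0, draw]
  RT 72: heading 0 -> 288
  -- iteration 2/5 --
  FD 8: (8,0) -> (10.472,-7.608) [heading=288, draw]
  RT 72: heading 288 -> 216
  -- iteration 3/5 --
  FD 8: (10.472,-7.608) -> (4,-12.311) [heading=216, draw]
  RT 72: heading 216 -> 144
  -- iteration 4/5 --
  FD 8: (4,-12.311) -> (-2.472,-7.608) [heading=144, draw]
  RT 72: heading 144 -> 72
  -- iteration 5/5 --
  FD 8: (-2.472,-7.608) -> (0,0) [heading=72, draw]
  RT 72: heading 72 -> 0
]
Final: pos=(0,0), heading=0, 5 segment(s) drawn

Start position: (0, 0)
Final position: (0, 0)
Distance = 0; < 1e-6 -> CLOSED

Answer: yes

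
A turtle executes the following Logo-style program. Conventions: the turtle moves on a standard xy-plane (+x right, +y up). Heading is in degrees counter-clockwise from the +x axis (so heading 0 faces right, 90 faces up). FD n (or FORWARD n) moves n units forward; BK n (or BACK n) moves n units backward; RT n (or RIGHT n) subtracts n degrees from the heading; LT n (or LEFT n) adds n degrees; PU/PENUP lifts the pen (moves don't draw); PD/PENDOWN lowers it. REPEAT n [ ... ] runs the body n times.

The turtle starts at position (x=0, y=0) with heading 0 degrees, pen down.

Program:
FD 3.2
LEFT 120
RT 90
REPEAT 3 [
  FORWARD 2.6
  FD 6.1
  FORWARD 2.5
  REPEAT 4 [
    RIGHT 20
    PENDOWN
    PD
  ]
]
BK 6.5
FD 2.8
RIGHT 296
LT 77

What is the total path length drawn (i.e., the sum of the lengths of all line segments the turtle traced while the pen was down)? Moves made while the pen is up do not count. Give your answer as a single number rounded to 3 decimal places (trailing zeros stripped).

Answer: 46.1

Derivation:
Executing turtle program step by step:
Start: pos=(0,0), heading=0, pen down
FD 3.2: (0,0) -> (3.2,0) [heading=0, draw]
LT 120: heading 0 -> 120
RT 90: heading 120 -> 30
REPEAT 3 [
  -- iteration 1/3 --
  FD 2.6: (3.2,0) -> (5.452,1.3) [heading=30, draw]
  FD 6.1: (5.452,1.3) -> (10.734,4.35) [heading=30, draw]
  FD 2.5: (10.734,4.35) -> (12.899,5.6) [heading=30, draw]
  REPEAT 4 [
    -- iteration 1/4 --
    RT 20: heading 30 -> 10
    PD: pen down
    PD: pen down
    -- iteration 2/4 --
    RT 20: heading 10 -> 350
    PD: pen down
    PD: pen down
    -- iteration 3/4 --
    RT 20: heading 350 -> 330
    PD: pen down
    PD: pen down
    -- iteration 4/4 --
    RT 20: heading 330 -> 310
    PD: pen down
    PD: pen down
  ]
  -- iteration 2/3 --
  FD 2.6: (12.899,5.6) -> (14.571,3.608) [heading=310, draw]
  FD 6.1: (14.571,3.608) -> (18.492,-1.065) [heading=310, draw]
  FD 2.5: (18.492,-1.065) -> (20.099,-2.98) [heading=310, draw]
  REPEAT 4 [
    -- iteration 1/4 --
    RT 20: heading 310 -> 290
    PD: pen down
    PD: pen down
    -- iteration 2/4 --
    RT 20: heading 290 -> 270
    PD: pen down
    PD: pen down
    -- iteration 3/4 --
    RT 20: heading 270 -> 250
    PD: pen down
    PD: pen down
    -- iteration 4/4 --
    RT 20: heading 250 -> 230
    PD: pen down
    PD: pen down
  ]
  -- iteration 3/3 --
  FD 2.6: (20.099,-2.98) -> (18.427,-4.971) [heading=230, draw]
  FD 6.1: (18.427,-4.971) -> (14.506,-9.644) [heading=230, draw]
  FD 2.5: (14.506,-9.644) -> (12.899,-11.559) [heading=230, draw]
  REPEAT 4 [
    -- iteration 1/4 --
    RT 20: heading 230 -> 210
    PD: pen down
    PD: pen down
    -- iteration 2/4 --
    RT 20: heading 210 -> 190
    PD: pen down
    PD: pen down
    -- iteration 3/4 --
    RT 20: heading 190 -> 170
    PD: pen down
    PD: pen down
    -- iteration 4/4 --
    RT 20: heading 170 -> 150
    PD: pen down
    PD: pen down
  ]
]
BK 6.5: (12.899,-11.559) -> (18.529,-14.809) [heading=150, draw]
FD 2.8: (18.529,-14.809) -> (16.104,-13.409) [heading=150, draw]
RT 296: heading 150 -> 214
LT 77: heading 214 -> 291
Final: pos=(16.104,-13.409), heading=291, 12 segment(s) drawn

Segment lengths:
  seg 1: (0,0) -> (3.2,0), length = 3.2
  seg 2: (3.2,0) -> (5.452,1.3), length = 2.6
  seg 3: (5.452,1.3) -> (10.734,4.35), length = 6.1
  seg 4: (10.734,4.35) -> (12.899,5.6), length = 2.5
  seg 5: (12.899,5.6) -> (14.571,3.608), length = 2.6
  seg 6: (14.571,3.608) -> (18.492,-1.065), length = 6.1
  seg 7: (18.492,-1.065) -> (20.099,-2.98), length = 2.5
  seg 8: (20.099,-2.98) -> (18.427,-4.971), length = 2.6
  seg 9: (18.427,-4.971) -> (14.506,-9.644), length = 6.1
  seg 10: (14.506,-9.644) -> (12.899,-11.559), length = 2.5
  seg 11: (12.899,-11.559) -> (18.529,-14.809), length = 6.5
  seg 12: (18.529,-14.809) -> (16.104,-13.409), length = 2.8
Total = 46.1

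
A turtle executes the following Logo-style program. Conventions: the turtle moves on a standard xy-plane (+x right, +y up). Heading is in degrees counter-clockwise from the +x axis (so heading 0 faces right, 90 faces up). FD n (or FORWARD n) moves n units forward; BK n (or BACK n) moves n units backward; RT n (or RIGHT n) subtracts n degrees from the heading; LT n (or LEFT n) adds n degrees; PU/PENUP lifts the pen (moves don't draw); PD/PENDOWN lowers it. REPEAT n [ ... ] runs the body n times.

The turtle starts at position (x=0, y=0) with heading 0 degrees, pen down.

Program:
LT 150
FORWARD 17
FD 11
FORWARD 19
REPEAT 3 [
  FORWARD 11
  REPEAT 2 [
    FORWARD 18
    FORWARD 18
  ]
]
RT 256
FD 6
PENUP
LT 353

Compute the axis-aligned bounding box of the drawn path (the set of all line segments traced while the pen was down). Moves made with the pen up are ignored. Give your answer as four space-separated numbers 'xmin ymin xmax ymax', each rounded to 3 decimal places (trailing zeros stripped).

Executing turtle program step by step:
Start: pos=(0,0), heading=0, pen down
LT 150: heading 0 -> 150
FD 17: (0,0) -> (-14.722,8.5) [heading=150, draw]
FD 11: (-14.722,8.5) -> (-24.249,14) [heading=150, draw]
FD 19: (-24.249,14) -> (-40.703,23.5) [heading=150, draw]
REPEAT 3 [
  -- iteration 1/3 --
  FD 11: (-40.703,23.5) -> (-50.229,29) [heading=150, draw]
  REPEAT 2 [
    -- iteration 1/2 --
    FD 18: (-50.229,29) -> (-65.818,38) [heading=150, draw]
    FD 18: (-65.818,38) -> (-81.406,47) [heading=150, draw]
    -- iteration 2/2 --
    FD 18: (-81.406,47) -> (-96.995,56) [heading=150, draw]
    FD 18: (-96.995,56) -> (-112.583,65) [heading=150, draw]
  ]
  -- iteration 2/3 --
  FD 11: (-112.583,65) -> (-122.11,70.5) [heading=150, draw]
  REPEAT 2 [
    -- iteration 1/2 --
    FD 18: (-122.11,70.5) -> (-137.698,79.5) [heading=150, draw]
    FD 18: (-137.698,79.5) -> (-153.286,88.5) [heading=150, draw]
    -- iteration 2/2 --
    FD 18: (-153.286,88.5) -> (-168.875,97.5) [heading=150, draw]
    FD 18: (-168.875,97.5) -> (-184.463,106.5) [heading=150, draw]
  ]
  -- iteration 3/3 --
  FD 11: (-184.463,106.5) -> (-193.99,112) [heading=150, draw]
  REPEAT 2 [
    -- iteration 1/2 --
    FD 18: (-193.99,112) -> (-209.578,121) [heading=150, draw]
    FD 18: (-209.578,121) -> (-225.167,130) [heading=150, draw]
    -- iteration 2/2 --
    FD 18: (-225.167,130) -> (-240.755,139) [heading=150, draw]
    FD 18: (-240.755,139) -> (-256.344,148) [heading=150, draw]
  ]
]
RT 256: heading 150 -> 254
FD 6: (-256.344,148) -> (-257.997,142.232) [heading=254, draw]
PU: pen up
LT 353: heading 254 -> 247
Final: pos=(-257.997,142.232), heading=247, 19 segment(s) drawn

Segment endpoints: x in {-257.997, -256.344, -240.755, -225.167, -209.578, -193.99, -184.463, -168.875, -153.286, -137.698, -122.11, -112.583, -96.995, -81.406, -65.818, -50.229, -40.703, -24.249, -14.722, 0}, y in {0, 8.5, 14, 23.5, 29, 38, 47, 56, 65, 70.5, 79.5, 88.5, 97.5, 106.5, 112, 121, 130, 139, 142.232, 148}
xmin=-257.997, ymin=0, xmax=0, ymax=148

Answer: -257.997 0 0 148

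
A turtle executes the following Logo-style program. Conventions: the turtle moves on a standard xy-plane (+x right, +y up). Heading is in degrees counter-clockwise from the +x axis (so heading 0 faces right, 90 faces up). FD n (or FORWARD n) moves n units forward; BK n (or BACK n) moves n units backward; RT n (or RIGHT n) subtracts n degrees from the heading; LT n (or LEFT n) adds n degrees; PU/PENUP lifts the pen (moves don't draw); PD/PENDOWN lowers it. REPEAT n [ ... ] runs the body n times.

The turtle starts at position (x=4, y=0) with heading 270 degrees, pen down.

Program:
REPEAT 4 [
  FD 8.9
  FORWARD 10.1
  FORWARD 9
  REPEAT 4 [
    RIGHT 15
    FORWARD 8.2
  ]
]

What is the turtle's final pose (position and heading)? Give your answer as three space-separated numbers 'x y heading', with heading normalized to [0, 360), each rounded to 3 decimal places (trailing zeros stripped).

Answer: -87.661 33.12 30

Derivation:
Executing turtle program step by step:
Start: pos=(4,0), heading=270, pen down
REPEAT 4 [
  -- iteration 1/4 --
  FD 8.9: (4,0) -> (4,-8.9) [heading=270, draw]
  FD 10.1: (4,-8.9) -> (4,-19) [heading=270, draw]
  FD 9: (4,-19) -> (4,-28) [heading=270, draw]
  REPEAT 4 [
    -- iteration 1/4 --
    RT 15: heading 270 -> 255
    FD 8.2: (4,-28) -> (1.878,-35.921) [heading=255, draw]
    -- iteration 2/4 --
    RT 15: heading 255 -> 240
    FD 8.2: (1.878,-35.921) -> (-2.222,-43.022) [heading=240, draw]
    -- iteration 3/4 --
    RT 15: heading 240 -> 225
    FD 8.2: (-2.222,-43.022) -> (-8.021,-48.82) [heading=225, draw]
    -- iteration 4/4 --
    RT 15: heading 225 -> 210
    FD 8.2: (-8.021,-48.82) -> (-15.122,-52.92) [heading=210, draw]
  ]
  -- iteration 2/4 --
  FD 8.9: (-15.122,-52.92) -> (-22.83,-57.37) [heading=210, draw]
  FD 10.1: (-22.83,-57.37) -> (-31.576,-62.42) [heading=210, draw]
  FD 9: (-31.576,-62.42) -> (-39.371,-66.92) [heading=210, draw]
  REPEAT 4 [
    -- iteration 1/4 --
    RT 15: heading 210 -> 195
    FD 8.2: (-39.371,-66.92) -> (-47.291,-69.043) [heading=195, draw]
    -- iteration 2/4 --
    RT 15: heading 195 -> 180
    FD 8.2: (-47.291,-69.043) -> (-55.491,-69.043) [heading=180, draw]
    -- iteration 3/4 --
    RT 15: heading 180 -> 165
    FD 8.2: (-55.491,-69.043) -> (-63.412,-66.92) [heading=165, draw]
    -- iteration 4/4 --
    RT 15: heading 165 -> 150
    FD 8.2: (-63.412,-66.92) -> (-70.513,-62.82) [heading=150, draw]
  ]
  -- iteration 3/4 --
  FD 8.9: (-70.513,-62.82) -> (-78.221,-58.37) [heading=150, draw]
  FD 10.1: (-78.221,-58.37) -> (-86.968,-53.32) [heading=150, draw]
  FD 9: (-86.968,-53.32) -> (-94.762,-48.82) [heading=150, draw]
  REPEAT 4 [
    -- iteration 1/4 --
    RT 15: heading 150 -> 135
    FD 8.2: (-94.762,-48.82) -> (-100.56,-43.022) [heading=135, draw]
    -- iteration 2/4 --
    RT 15: heading 135 -> 120
    FD 8.2: (-100.56,-43.022) -> (-104.66,-35.921) [heading=120, draw]
    -- iteration 3/4 --
    RT 15: heading 120 -> 105
    FD 8.2: (-104.66,-35.921) -> (-106.783,-28) [heading=105, draw]
    -- iteration 4/4 --
    RT 15: heading 105 -> 90
    FD 8.2: (-106.783,-28) -> (-106.783,-19.8) [heading=90, draw]
  ]
  -- iteration 4/4 --
  FD 8.9: (-106.783,-19.8) -> (-106.783,-10.9) [heading=90, draw]
  FD 10.1: (-106.783,-10.9) -> (-106.783,-0.8) [heading=90, draw]
  FD 9: (-106.783,-0.8) -> (-106.783,8.2) [heading=90, draw]
  REPEAT 4 [
    -- iteration 1/4 --
    RT 15: heading 90 -> 75
    FD 8.2: (-106.783,8.2) -> (-104.66,16.121) [heading=75, draw]
    -- iteration 2/4 --
    RT 15: heading 75 -> 60
    FD 8.2: (-104.66,16.121) -> (-100.56,23.222) [heading=60, draw]
    -- iteration 3/4 --
    RT 15: heading 60 -> 45
    FD 8.2: (-100.56,23.222) -> (-94.762,29.02) [heading=45, draw]
    -- iteration 4/4 --
    RT 15: heading 45 -> 30
    FD 8.2: (-94.762,29.02) -> (-87.661,33.12) [heading=30, draw]
  ]
]
Final: pos=(-87.661,33.12), heading=30, 28 segment(s) drawn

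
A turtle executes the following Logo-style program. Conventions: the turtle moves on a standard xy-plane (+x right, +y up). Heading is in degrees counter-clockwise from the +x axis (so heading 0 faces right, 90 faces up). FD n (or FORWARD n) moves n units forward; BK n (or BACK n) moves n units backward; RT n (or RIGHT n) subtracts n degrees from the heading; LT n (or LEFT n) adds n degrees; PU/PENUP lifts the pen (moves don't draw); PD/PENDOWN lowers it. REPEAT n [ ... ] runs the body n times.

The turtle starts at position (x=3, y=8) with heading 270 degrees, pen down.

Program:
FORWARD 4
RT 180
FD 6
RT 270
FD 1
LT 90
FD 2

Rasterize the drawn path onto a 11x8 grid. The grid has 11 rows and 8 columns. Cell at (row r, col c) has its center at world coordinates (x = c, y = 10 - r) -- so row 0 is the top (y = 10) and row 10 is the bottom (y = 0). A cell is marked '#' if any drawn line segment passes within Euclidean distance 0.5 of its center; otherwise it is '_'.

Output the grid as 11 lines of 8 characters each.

Segment 0: (3,8) -> (3,4)
Segment 1: (3,4) -> (3,10)
Segment 2: (3,10) -> (2,10)
Segment 3: (2,10) -> (2,8)

Answer: __##____
__##____
__##____
___#____
___#____
___#____
___#____
________
________
________
________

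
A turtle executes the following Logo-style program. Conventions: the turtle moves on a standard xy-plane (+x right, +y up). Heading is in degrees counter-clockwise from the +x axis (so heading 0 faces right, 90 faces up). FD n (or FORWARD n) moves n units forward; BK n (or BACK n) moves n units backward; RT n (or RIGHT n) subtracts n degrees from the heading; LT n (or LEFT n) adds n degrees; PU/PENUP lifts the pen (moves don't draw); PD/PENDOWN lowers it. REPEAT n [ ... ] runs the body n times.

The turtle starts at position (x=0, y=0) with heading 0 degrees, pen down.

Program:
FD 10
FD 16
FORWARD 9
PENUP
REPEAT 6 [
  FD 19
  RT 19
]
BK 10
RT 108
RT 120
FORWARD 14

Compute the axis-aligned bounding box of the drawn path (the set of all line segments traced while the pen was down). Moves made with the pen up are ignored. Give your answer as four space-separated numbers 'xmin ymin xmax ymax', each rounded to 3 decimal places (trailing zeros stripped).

Answer: 0 0 35 0

Derivation:
Executing turtle program step by step:
Start: pos=(0,0), heading=0, pen down
FD 10: (0,0) -> (10,0) [heading=0, draw]
FD 16: (10,0) -> (26,0) [heading=0, draw]
FD 9: (26,0) -> (35,0) [heading=0, draw]
PU: pen up
REPEAT 6 [
  -- iteration 1/6 --
  FD 19: (35,0) -> (54,0) [heading=0, move]
  RT 19: heading 0 -> 341
  -- iteration 2/6 --
  FD 19: (54,0) -> (71.965,-6.186) [heading=341, move]
  RT 19: heading 341 -> 322
  -- iteration 3/6 --
  FD 19: (71.965,-6.186) -> (86.937,-17.883) [heading=322, move]
  RT 19: heading 322 -> 303
  -- iteration 4/6 --
  FD 19: (86.937,-17.883) -> (97.285,-33.818) [heading=303, move]
  RT 19: heading 303 -> 284
  -- iteration 5/6 --
  FD 19: (97.285,-33.818) -> (101.882,-52.254) [heading=284, move]
  RT 19: heading 284 -> 265
  -- iteration 6/6 --
  FD 19: (101.882,-52.254) -> (100.226,-71.181) [heading=265, move]
  RT 19: heading 265 -> 246
]
BK 10: (100.226,-71.181) -> (104.293,-62.046) [heading=246, move]
RT 108: heading 246 -> 138
RT 120: heading 138 -> 18
FD 14: (104.293,-62.046) -> (117.608,-57.72) [heading=18, move]
Final: pos=(117.608,-57.72), heading=18, 3 segment(s) drawn

Segment endpoints: x in {0, 10, 26, 35}, y in {0}
xmin=0, ymin=0, xmax=35, ymax=0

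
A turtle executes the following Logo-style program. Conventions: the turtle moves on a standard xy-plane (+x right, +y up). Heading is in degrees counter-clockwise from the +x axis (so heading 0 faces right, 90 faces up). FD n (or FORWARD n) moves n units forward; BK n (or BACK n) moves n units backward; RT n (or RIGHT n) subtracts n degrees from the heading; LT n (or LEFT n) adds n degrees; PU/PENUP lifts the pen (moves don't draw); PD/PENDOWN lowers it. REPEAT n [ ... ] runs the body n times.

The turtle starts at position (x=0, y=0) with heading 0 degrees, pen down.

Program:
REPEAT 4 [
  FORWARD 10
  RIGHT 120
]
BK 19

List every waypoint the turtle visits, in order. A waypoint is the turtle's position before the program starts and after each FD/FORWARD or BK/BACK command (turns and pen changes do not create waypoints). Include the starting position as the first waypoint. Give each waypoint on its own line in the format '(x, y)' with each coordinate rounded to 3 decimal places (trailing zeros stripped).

Executing turtle program step by step:
Start: pos=(0,0), heading=0, pen down
REPEAT 4 [
  -- iteration 1/4 --
  FD 10: (0,0) -> (10,0) [heading=0, draw]
  RT 120: heading 0 -> 240
  -- iteration 2/4 --
  FD 10: (10,0) -> (5,-8.66) [heading=240, draw]
  RT 120: heading 240 -> 120
  -- iteration 3/4 --
  FD 10: (5,-8.66) -> (0,0) [heading=120, draw]
  RT 120: heading 120 -> 0
  -- iteration 4/4 --
  FD 10: (0,0) -> (10,0) [heading=0, draw]
  RT 120: heading 0 -> 240
]
BK 19: (10,0) -> (19.5,16.454) [heading=240, draw]
Final: pos=(19.5,16.454), heading=240, 5 segment(s) drawn
Waypoints (6 total):
(0, 0)
(10, 0)
(5, -8.66)
(0, 0)
(10, 0)
(19.5, 16.454)

Answer: (0, 0)
(10, 0)
(5, -8.66)
(0, 0)
(10, 0)
(19.5, 16.454)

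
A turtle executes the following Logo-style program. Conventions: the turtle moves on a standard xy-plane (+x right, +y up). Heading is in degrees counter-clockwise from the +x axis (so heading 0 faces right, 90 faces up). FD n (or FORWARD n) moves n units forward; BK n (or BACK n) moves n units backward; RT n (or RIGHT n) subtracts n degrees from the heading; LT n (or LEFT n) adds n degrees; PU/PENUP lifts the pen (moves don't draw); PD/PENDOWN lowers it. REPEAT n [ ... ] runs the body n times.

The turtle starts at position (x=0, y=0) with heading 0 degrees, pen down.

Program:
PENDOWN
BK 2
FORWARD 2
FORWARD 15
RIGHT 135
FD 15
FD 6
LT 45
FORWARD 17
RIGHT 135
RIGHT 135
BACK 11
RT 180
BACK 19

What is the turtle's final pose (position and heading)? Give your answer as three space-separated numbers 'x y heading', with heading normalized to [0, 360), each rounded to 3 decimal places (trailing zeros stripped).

Answer: 8.151 -31.849 180

Derivation:
Executing turtle program step by step:
Start: pos=(0,0), heading=0, pen down
PD: pen down
BK 2: (0,0) -> (-2,0) [heading=0, draw]
FD 2: (-2,0) -> (0,0) [heading=0, draw]
FD 15: (0,0) -> (15,0) [heading=0, draw]
RT 135: heading 0 -> 225
FD 15: (15,0) -> (4.393,-10.607) [heading=225, draw]
FD 6: (4.393,-10.607) -> (0.151,-14.849) [heading=225, draw]
LT 45: heading 225 -> 270
FD 17: (0.151,-14.849) -> (0.151,-31.849) [heading=270, draw]
RT 135: heading 270 -> 135
RT 135: heading 135 -> 0
BK 11: (0.151,-31.849) -> (-10.849,-31.849) [heading=0, draw]
RT 180: heading 0 -> 180
BK 19: (-10.849,-31.849) -> (8.151,-31.849) [heading=180, draw]
Final: pos=(8.151,-31.849), heading=180, 8 segment(s) drawn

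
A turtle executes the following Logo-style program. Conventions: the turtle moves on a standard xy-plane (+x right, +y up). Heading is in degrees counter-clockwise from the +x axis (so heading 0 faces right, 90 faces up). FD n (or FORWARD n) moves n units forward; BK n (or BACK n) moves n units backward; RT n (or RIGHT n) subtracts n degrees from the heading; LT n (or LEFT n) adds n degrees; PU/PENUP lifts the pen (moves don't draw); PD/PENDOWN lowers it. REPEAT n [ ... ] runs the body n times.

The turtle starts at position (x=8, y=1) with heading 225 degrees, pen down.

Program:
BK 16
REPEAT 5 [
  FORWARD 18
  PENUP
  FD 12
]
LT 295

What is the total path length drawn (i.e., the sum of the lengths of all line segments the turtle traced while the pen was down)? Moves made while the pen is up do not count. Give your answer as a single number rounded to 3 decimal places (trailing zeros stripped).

Executing turtle program step by step:
Start: pos=(8,1), heading=225, pen down
BK 16: (8,1) -> (19.314,12.314) [heading=225, draw]
REPEAT 5 [
  -- iteration 1/5 --
  FD 18: (19.314,12.314) -> (6.586,-0.414) [heading=225, draw]
  PU: pen up
  FD 12: (6.586,-0.414) -> (-1.899,-8.899) [heading=225, move]
  -- iteration 2/5 --
  FD 18: (-1.899,-8.899) -> (-14.627,-21.627) [heading=225, move]
  PU: pen up
  FD 12: (-14.627,-21.627) -> (-23.113,-30.113) [heading=225, move]
  -- iteration 3/5 --
  FD 18: (-23.113,-30.113) -> (-35.841,-42.841) [heading=225, move]
  PU: pen up
  FD 12: (-35.841,-42.841) -> (-44.326,-51.326) [heading=225, move]
  -- iteration 4/5 --
  FD 18: (-44.326,-51.326) -> (-57.054,-64.054) [heading=225, move]
  PU: pen up
  FD 12: (-57.054,-64.054) -> (-65.539,-72.539) [heading=225, move]
  -- iteration 5/5 --
  FD 18: (-65.539,-72.539) -> (-78.267,-85.267) [heading=225, move]
  PU: pen up
  FD 12: (-78.267,-85.267) -> (-86.752,-93.752) [heading=225, move]
]
LT 295: heading 225 -> 160
Final: pos=(-86.752,-93.752), heading=160, 2 segment(s) drawn

Segment lengths:
  seg 1: (8,1) -> (19.314,12.314), length = 16
  seg 2: (19.314,12.314) -> (6.586,-0.414), length = 18
Total = 34

Answer: 34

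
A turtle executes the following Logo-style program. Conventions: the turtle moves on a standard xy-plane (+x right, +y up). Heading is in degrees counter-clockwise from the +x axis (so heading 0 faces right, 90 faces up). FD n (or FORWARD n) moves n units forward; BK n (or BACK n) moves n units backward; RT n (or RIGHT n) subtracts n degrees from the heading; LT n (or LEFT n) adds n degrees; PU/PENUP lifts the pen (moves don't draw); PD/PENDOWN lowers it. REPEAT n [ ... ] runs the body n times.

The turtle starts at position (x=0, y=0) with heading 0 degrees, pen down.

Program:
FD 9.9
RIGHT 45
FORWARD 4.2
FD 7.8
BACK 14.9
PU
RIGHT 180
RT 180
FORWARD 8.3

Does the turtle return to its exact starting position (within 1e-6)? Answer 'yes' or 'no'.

Answer: no

Derivation:
Executing turtle program step by step:
Start: pos=(0,0), heading=0, pen down
FD 9.9: (0,0) -> (9.9,0) [heading=0, draw]
RT 45: heading 0 -> 315
FD 4.2: (9.9,0) -> (12.87,-2.97) [heading=315, draw]
FD 7.8: (12.87,-2.97) -> (18.385,-8.485) [heading=315, draw]
BK 14.9: (18.385,-8.485) -> (7.849,2.051) [heading=315, draw]
PU: pen up
RT 180: heading 315 -> 135
RT 180: heading 135 -> 315
FD 8.3: (7.849,2.051) -> (13.718,-3.818) [heading=315, move]
Final: pos=(13.718,-3.818), heading=315, 4 segment(s) drawn

Start position: (0, 0)
Final position: (13.718, -3.818)
Distance = 14.24; >= 1e-6 -> NOT closed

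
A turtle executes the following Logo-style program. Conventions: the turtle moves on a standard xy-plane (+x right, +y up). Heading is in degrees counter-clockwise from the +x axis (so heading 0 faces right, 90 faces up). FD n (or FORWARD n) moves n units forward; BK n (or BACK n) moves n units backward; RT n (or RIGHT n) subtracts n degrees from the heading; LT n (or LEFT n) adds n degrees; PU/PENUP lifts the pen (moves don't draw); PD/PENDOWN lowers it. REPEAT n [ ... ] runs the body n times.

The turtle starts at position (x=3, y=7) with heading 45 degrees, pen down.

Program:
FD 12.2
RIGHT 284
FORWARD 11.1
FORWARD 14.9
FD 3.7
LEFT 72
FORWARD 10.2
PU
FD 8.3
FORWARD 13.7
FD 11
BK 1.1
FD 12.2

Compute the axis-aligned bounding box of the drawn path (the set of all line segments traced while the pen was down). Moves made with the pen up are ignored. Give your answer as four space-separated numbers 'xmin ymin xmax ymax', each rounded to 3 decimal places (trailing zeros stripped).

Answer: -13.609 7 11.627 41.085

Derivation:
Executing turtle program step by step:
Start: pos=(3,7), heading=45, pen down
FD 12.2: (3,7) -> (11.627,15.627) [heading=45, draw]
RT 284: heading 45 -> 121
FD 11.1: (11.627,15.627) -> (5.91,25.141) [heading=121, draw]
FD 14.9: (5.91,25.141) -> (-1.764,37.913) [heading=121, draw]
FD 3.7: (-1.764,37.913) -> (-3.67,41.085) [heading=121, draw]
LT 72: heading 121 -> 193
FD 10.2: (-3.67,41.085) -> (-13.609,38.79) [heading=193, draw]
PU: pen up
FD 8.3: (-13.609,38.79) -> (-21.696,36.923) [heading=193, move]
FD 13.7: (-21.696,36.923) -> (-35.045,33.841) [heading=193, move]
FD 11: (-35.045,33.841) -> (-45.763,31.367) [heading=193, move]
BK 1.1: (-45.763,31.367) -> (-44.691,31.614) [heading=193, move]
FD 12.2: (-44.691,31.614) -> (-56.578,28.87) [heading=193, move]
Final: pos=(-56.578,28.87), heading=193, 5 segment(s) drawn

Segment endpoints: x in {-13.609, -3.67, -1.764, 3, 5.91, 11.627}, y in {7, 15.627, 25.141, 37.913, 38.79, 41.085}
xmin=-13.609, ymin=7, xmax=11.627, ymax=41.085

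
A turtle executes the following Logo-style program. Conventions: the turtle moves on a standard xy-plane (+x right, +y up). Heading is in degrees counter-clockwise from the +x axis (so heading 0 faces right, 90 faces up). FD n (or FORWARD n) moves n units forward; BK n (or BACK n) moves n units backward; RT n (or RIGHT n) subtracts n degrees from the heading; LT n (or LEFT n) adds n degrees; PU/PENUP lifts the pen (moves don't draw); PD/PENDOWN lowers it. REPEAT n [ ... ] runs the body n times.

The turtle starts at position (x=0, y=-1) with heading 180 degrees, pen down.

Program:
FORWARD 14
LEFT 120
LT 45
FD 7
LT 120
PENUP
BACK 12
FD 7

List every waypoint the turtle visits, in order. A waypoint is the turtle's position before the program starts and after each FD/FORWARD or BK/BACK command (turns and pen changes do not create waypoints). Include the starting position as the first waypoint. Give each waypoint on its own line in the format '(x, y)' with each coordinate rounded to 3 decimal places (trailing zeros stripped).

Executing turtle program step by step:
Start: pos=(0,-1), heading=180, pen down
FD 14: (0,-1) -> (-14,-1) [heading=180, draw]
LT 120: heading 180 -> 300
LT 45: heading 300 -> 345
FD 7: (-14,-1) -> (-7.239,-2.812) [heading=345, draw]
LT 120: heading 345 -> 105
PU: pen up
BK 12: (-7.239,-2.812) -> (-4.133,-14.403) [heading=105, move]
FD 7: (-4.133,-14.403) -> (-5.944,-7.641) [heading=105, move]
Final: pos=(-5.944,-7.641), heading=105, 2 segment(s) drawn
Waypoints (5 total):
(0, -1)
(-14, -1)
(-7.239, -2.812)
(-4.133, -14.403)
(-5.944, -7.641)

Answer: (0, -1)
(-14, -1)
(-7.239, -2.812)
(-4.133, -14.403)
(-5.944, -7.641)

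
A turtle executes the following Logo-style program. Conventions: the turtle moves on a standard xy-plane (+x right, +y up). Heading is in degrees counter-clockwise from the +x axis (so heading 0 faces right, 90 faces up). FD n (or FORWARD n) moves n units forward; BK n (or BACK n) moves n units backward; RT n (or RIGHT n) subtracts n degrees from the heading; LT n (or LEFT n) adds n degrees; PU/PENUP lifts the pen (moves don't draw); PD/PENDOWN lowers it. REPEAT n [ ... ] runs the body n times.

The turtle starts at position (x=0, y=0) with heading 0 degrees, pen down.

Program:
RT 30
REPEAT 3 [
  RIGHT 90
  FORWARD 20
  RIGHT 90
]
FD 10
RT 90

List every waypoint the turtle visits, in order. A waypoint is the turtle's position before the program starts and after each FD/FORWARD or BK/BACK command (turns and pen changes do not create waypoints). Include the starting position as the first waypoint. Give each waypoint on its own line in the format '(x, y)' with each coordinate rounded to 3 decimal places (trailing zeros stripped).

Executing turtle program step by step:
Start: pos=(0,0), heading=0, pen down
RT 30: heading 0 -> 330
REPEAT 3 [
  -- iteration 1/3 --
  RT 90: heading 330 -> 240
  FD 20: (0,0) -> (-10,-17.321) [heading=240, draw]
  RT 90: heading 240 -> 150
  -- iteration 2/3 --
  RT 90: heading 150 -> 60
  FD 20: (-10,-17.321) -> (0,0) [heading=60, draw]
  RT 90: heading 60 -> 330
  -- iteration 3/3 --
  RT 90: heading 330 -> 240
  FD 20: (0,0) -> (-10,-17.321) [heading=240, draw]
  RT 90: heading 240 -> 150
]
FD 10: (-10,-17.321) -> (-18.66,-12.321) [heading=150, draw]
RT 90: heading 150 -> 60
Final: pos=(-18.66,-12.321), heading=60, 4 segment(s) drawn
Waypoints (5 total):
(0, 0)
(-10, -17.321)
(0, 0)
(-10, -17.321)
(-18.66, -12.321)

Answer: (0, 0)
(-10, -17.321)
(0, 0)
(-10, -17.321)
(-18.66, -12.321)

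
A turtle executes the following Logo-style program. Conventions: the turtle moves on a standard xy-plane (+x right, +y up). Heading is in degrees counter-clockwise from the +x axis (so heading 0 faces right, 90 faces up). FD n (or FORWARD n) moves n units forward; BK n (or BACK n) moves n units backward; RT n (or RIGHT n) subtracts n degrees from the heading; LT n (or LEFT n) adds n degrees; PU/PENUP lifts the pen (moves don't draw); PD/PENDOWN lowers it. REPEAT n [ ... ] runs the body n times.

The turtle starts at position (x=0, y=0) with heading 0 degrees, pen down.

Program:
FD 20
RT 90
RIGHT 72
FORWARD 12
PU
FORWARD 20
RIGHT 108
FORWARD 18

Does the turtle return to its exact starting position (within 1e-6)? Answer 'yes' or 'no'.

Executing turtle program step by step:
Start: pos=(0,0), heading=0, pen down
FD 20: (0,0) -> (20,0) [heading=0, draw]
RT 90: heading 0 -> 270
RT 72: heading 270 -> 198
FD 12: (20,0) -> (8.587,-3.708) [heading=198, draw]
PU: pen up
FD 20: (8.587,-3.708) -> (-10.434,-9.889) [heading=198, move]
RT 108: heading 198 -> 90
FD 18: (-10.434,-9.889) -> (-10.434,8.111) [heading=90, move]
Final: pos=(-10.434,8.111), heading=90, 2 segment(s) drawn

Start position: (0, 0)
Final position: (-10.434, 8.111)
Distance = 13.216; >= 1e-6 -> NOT closed

Answer: no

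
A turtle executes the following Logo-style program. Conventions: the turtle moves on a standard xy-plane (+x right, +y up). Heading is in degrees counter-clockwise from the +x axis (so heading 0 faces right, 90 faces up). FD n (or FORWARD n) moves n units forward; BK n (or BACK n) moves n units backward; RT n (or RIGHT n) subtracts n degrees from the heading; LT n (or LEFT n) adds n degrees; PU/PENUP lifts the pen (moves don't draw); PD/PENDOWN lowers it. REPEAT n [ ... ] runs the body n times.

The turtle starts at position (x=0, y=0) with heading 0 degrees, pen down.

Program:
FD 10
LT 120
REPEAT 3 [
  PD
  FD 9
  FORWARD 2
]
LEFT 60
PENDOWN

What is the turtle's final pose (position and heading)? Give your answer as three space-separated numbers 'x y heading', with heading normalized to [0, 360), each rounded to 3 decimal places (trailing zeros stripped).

Executing turtle program step by step:
Start: pos=(0,0), heading=0, pen down
FD 10: (0,0) -> (10,0) [heading=0, draw]
LT 120: heading 0 -> 120
REPEAT 3 [
  -- iteration 1/3 --
  PD: pen down
  FD 9: (10,0) -> (5.5,7.794) [heading=120, draw]
  FD 2: (5.5,7.794) -> (4.5,9.526) [heading=120, draw]
  -- iteration 2/3 --
  PD: pen down
  FD 9: (4.5,9.526) -> (0,17.321) [heading=120, draw]
  FD 2: (0,17.321) -> (-1,19.053) [heading=120, draw]
  -- iteration 3/3 --
  PD: pen down
  FD 9: (-1,19.053) -> (-5.5,26.847) [heading=120, draw]
  FD 2: (-5.5,26.847) -> (-6.5,28.579) [heading=120, draw]
]
LT 60: heading 120 -> 180
PD: pen down
Final: pos=(-6.5,28.579), heading=180, 7 segment(s) drawn

Answer: -6.5 28.579 180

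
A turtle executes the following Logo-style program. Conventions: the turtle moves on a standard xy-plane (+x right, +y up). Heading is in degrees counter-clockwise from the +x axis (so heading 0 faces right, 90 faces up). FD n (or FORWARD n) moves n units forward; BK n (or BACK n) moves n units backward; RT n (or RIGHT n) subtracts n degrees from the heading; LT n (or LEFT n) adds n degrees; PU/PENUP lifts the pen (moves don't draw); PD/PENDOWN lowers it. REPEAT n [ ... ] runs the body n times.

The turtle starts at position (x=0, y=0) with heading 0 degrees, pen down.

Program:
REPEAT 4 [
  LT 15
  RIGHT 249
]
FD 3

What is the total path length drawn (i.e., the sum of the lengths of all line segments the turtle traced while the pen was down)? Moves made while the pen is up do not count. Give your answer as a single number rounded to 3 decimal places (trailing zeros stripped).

Answer: 3

Derivation:
Executing turtle program step by step:
Start: pos=(0,0), heading=0, pen down
REPEAT 4 [
  -- iteration 1/4 --
  LT 15: heading 0 -> 15
  RT 249: heading 15 -> 126
  -- iteration 2/4 --
  LT 15: heading 126 -> 141
  RT 249: heading 141 -> 252
  -- iteration 3/4 --
  LT 15: heading 252 -> 267
  RT 249: heading 267 -> 18
  -- iteration 4/4 --
  LT 15: heading 18 -> 33
  RT 249: heading 33 -> 144
]
FD 3: (0,0) -> (-2.427,1.763) [heading=144, draw]
Final: pos=(-2.427,1.763), heading=144, 1 segment(s) drawn

Segment lengths:
  seg 1: (0,0) -> (-2.427,1.763), length = 3
Total = 3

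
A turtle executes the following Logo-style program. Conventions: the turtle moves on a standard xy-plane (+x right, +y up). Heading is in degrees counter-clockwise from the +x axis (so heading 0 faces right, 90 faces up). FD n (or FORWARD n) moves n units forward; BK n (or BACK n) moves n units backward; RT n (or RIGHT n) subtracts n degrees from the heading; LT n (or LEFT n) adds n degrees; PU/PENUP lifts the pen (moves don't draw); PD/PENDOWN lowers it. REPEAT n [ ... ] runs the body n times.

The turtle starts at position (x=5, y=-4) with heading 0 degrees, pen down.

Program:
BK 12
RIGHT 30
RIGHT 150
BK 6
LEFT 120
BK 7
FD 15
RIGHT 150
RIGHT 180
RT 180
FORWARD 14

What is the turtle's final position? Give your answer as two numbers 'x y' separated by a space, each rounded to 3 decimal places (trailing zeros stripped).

Answer: -9.124 -3.928

Derivation:
Executing turtle program step by step:
Start: pos=(5,-4), heading=0, pen down
BK 12: (5,-4) -> (-7,-4) [heading=0, draw]
RT 30: heading 0 -> 330
RT 150: heading 330 -> 180
BK 6: (-7,-4) -> (-1,-4) [heading=180, draw]
LT 120: heading 180 -> 300
BK 7: (-1,-4) -> (-4.5,2.062) [heading=300, draw]
FD 15: (-4.5,2.062) -> (3,-10.928) [heading=300, draw]
RT 150: heading 300 -> 150
RT 180: heading 150 -> 330
RT 180: heading 330 -> 150
FD 14: (3,-10.928) -> (-9.124,-3.928) [heading=150, draw]
Final: pos=(-9.124,-3.928), heading=150, 5 segment(s) drawn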